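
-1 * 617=-617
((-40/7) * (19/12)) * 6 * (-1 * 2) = 760/7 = 108.57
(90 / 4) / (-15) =-3 / 2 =-1.50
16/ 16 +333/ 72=45/ 8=5.62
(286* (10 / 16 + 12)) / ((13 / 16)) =4444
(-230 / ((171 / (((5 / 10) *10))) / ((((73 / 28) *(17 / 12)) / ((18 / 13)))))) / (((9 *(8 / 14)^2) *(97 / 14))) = -454547275 / 515922048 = -0.88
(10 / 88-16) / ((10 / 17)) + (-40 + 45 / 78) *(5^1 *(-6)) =6610521 / 5720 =1155.69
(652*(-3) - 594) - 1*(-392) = -2158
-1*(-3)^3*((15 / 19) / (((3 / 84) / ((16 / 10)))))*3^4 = 1469664 / 19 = 77350.74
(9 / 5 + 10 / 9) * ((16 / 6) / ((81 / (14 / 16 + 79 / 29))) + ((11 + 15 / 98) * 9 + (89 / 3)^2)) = 88714926973 / 31077270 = 2854.66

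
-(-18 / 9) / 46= 1 / 23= 0.04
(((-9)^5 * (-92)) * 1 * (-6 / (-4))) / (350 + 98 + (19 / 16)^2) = 2086083072 / 115049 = 18132.13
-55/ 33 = -5/ 3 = -1.67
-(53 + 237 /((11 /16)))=-4375 /11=-397.73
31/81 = 0.38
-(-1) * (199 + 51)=250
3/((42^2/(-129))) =-0.22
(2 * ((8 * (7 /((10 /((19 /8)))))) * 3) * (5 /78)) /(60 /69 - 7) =-3059 /3666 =-0.83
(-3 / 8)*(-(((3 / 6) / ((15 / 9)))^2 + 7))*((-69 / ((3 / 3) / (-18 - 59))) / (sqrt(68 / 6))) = 11300751*sqrt(102) / 27200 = 4196.03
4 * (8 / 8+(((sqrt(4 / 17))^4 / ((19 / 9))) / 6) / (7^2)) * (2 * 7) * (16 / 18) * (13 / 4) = 55969264 / 345933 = 161.79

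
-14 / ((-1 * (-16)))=-0.88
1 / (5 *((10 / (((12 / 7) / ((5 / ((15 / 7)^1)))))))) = 18 / 1225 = 0.01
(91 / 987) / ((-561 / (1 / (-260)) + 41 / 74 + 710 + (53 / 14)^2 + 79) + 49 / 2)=94276 / 149993568393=0.00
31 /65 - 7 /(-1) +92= 6466 /65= 99.48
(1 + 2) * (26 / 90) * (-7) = -91 / 15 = -6.07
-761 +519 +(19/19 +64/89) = -21385/89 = -240.28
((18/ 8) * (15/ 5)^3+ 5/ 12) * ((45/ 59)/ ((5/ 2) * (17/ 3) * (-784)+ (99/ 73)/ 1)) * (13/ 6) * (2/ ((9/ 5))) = -8707075/ 860950302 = -0.01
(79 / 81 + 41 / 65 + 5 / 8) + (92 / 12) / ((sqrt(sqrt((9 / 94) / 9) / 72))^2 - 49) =889023215657 / 428524373160 - 24* sqrt(94) / 50869465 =2.07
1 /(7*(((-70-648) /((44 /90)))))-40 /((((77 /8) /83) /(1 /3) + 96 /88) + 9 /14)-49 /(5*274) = -21162302471419 /1099265133330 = -19.25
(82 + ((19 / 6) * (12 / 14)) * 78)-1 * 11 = 1979 / 7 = 282.71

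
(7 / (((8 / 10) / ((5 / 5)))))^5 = 52521875 / 1024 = 51290.89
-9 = -9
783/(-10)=-783/10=-78.30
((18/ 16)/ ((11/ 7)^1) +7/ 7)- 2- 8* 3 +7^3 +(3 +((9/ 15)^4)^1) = 17701503/ 55000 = 321.85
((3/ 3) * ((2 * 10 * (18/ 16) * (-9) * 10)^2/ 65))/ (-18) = -3504.81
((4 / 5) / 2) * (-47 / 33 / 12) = -47 / 990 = -0.05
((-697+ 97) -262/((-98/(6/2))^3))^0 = 1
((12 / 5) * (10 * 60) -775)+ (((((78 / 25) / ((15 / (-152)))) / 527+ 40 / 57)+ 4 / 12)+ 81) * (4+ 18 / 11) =1501641847 / 1332375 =1127.04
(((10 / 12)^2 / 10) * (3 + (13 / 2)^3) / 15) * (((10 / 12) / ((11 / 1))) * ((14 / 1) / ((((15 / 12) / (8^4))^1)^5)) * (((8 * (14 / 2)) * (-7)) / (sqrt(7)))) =-16060325686381894342541312 * sqrt(7) / 556875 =-76303708625578842151.60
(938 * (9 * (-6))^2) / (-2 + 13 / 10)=-3907440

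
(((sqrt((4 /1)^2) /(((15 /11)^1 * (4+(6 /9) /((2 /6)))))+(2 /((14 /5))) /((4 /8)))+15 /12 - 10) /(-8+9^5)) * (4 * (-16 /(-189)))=-137744 /3515005935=-0.00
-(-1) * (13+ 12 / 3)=17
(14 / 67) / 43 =14 / 2881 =0.00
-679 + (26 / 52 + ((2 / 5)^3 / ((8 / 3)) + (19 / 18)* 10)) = -667.92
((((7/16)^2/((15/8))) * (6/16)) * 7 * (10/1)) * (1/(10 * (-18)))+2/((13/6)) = 272021/299520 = 0.91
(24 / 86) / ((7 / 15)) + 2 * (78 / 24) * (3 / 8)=14619 / 4816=3.04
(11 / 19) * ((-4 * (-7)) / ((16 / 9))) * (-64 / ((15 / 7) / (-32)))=827904 / 95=8714.78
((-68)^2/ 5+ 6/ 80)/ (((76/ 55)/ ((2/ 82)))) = 406945/ 24928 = 16.32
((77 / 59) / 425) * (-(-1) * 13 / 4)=1001 / 100300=0.01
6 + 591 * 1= 597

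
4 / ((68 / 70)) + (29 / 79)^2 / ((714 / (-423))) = 4.04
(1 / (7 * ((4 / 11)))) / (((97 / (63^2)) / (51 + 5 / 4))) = 1303533 / 1552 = 839.91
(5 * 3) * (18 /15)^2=108 /5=21.60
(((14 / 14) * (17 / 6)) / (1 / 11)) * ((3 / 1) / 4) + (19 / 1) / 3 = 713 / 24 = 29.71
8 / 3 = 2.67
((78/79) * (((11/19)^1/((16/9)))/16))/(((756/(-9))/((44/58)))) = -14157/78003968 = -0.00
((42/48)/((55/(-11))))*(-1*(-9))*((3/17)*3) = -567/680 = -0.83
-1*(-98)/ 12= 49/ 6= 8.17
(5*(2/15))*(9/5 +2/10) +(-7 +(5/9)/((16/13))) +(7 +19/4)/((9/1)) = -563/144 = -3.91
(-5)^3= -125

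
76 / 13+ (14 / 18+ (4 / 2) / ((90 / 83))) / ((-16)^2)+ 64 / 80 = 498431 / 74880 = 6.66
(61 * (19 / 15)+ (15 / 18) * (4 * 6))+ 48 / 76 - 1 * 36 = 17641 / 285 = 61.90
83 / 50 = 1.66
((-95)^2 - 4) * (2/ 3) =6014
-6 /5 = -1.20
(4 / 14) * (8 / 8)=2 / 7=0.29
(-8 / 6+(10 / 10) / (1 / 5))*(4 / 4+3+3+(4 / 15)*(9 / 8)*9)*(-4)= -2134 / 15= -142.27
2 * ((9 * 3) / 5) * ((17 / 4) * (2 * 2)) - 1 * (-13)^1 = 983 / 5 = 196.60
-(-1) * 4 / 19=4 / 19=0.21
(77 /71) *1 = 77 /71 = 1.08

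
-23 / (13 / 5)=-8.85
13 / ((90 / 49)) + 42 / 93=21007 / 2790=7.53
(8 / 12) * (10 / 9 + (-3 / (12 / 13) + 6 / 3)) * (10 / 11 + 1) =-0.18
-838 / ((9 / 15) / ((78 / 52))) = -2095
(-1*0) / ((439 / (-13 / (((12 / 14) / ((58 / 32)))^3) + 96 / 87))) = 0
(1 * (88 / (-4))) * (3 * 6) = -396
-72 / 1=-72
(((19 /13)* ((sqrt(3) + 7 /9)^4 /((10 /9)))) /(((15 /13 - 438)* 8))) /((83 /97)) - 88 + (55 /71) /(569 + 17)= -12582112700351857 /142966226403180 - 941773* sqrt(3) /190899585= -88.02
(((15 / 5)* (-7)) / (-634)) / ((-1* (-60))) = 7 / 12680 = 0.00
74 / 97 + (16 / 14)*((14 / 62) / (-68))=0.76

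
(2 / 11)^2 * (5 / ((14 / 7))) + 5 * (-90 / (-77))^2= 40990 / 5929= 6.91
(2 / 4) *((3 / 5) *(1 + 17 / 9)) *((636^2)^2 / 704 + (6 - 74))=33234696248 / 165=201422401.50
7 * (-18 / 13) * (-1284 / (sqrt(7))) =23112 * sqrt(7) / 13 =4703.74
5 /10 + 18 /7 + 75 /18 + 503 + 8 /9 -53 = 28862 /63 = 458.13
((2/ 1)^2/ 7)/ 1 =4/ 7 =0.57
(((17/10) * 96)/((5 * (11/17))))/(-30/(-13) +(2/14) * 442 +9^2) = 1262352/3664925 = 0.34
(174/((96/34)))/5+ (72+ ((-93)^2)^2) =74805285.32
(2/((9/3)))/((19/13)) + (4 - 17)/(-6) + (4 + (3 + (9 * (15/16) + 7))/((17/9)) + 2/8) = 16.63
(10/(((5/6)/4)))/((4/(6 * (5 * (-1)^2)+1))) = 372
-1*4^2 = -16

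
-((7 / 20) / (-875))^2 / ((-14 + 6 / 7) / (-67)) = -469 / 575000000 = -0.00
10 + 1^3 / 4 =10.25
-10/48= -5/24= -0.21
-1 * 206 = -206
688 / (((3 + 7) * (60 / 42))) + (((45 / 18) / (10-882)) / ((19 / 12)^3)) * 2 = 900120724 / 18690775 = 48.16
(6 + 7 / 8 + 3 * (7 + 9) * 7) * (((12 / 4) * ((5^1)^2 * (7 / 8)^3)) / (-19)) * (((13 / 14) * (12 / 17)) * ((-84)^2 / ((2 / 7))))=-1213624646325 / 82688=-14677155.65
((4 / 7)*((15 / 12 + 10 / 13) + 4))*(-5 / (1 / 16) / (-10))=2504 / 91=27.52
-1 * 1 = -1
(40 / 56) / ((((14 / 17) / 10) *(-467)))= -425 / 22883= -0.02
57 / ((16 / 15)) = 855 / 16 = 53.44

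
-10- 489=-499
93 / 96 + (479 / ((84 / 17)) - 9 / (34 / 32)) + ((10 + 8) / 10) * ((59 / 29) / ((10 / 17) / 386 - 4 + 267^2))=5775169911484469 / 64571271727200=89.44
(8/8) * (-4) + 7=3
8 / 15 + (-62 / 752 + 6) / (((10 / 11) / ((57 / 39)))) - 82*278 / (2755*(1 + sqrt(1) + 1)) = 588925237 / 80798640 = 7.29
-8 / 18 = -4 / 9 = -0.44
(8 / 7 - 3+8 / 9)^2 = 3721 / 3969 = 0.94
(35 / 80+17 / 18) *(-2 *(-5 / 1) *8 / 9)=12.28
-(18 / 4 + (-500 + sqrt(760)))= 991 / 2- 2 * sqrt(190)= 467.93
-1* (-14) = 14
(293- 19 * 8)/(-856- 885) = -141/1741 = -0.08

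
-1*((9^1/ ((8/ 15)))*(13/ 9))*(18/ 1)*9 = -15795/ 4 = -3948.75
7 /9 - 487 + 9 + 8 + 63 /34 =-467.37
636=636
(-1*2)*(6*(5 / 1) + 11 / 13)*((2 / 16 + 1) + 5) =-19649 / 52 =-377.87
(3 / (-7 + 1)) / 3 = -1 / 6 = -0.17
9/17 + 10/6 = 112/51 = 2.20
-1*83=-83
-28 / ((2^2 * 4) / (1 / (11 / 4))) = -0.64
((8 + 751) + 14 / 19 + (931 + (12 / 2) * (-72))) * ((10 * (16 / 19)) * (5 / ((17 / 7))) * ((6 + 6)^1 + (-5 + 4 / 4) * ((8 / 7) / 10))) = 1545930240 / 6137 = 251903.25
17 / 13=1.31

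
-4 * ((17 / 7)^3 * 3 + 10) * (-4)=290704 / 343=847.53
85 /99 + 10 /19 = 2605 /1881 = 1.38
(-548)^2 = 300304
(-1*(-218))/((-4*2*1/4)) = -109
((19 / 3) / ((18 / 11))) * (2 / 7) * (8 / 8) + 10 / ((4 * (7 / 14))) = 1154 / 189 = 6.11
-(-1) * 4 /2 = 2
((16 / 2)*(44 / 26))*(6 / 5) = 1056 / 65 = 16.25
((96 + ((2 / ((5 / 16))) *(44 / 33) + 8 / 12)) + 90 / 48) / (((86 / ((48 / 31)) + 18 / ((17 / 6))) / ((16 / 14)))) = 1747464 / 883855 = 1.98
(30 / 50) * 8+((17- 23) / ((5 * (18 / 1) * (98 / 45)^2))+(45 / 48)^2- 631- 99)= -2226084731 / 3073280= -724.34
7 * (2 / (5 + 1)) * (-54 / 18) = -7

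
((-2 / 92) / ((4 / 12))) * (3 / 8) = -9 / 368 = -0.02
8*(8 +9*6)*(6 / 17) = 2976 / 17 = 175.06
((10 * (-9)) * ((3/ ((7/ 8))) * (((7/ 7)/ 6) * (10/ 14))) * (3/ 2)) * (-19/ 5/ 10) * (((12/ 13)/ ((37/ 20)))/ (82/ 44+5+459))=5417280/ 241558681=0.02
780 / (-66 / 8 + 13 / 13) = -3120 / 29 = -107.59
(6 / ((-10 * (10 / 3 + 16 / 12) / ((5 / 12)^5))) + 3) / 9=1160591 / 3483648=0.33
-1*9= -9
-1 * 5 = -5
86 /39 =2.21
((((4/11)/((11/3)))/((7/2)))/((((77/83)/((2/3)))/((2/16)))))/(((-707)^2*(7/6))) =996/228197563517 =0.00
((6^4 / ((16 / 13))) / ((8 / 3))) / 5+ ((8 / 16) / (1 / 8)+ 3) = 3439 / 40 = 85.98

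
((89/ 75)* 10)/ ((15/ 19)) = 3382/ 225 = 15.03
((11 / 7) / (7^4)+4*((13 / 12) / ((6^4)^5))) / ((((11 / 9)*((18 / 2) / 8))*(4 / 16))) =120653228522296699 / 63369337867830263808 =0.00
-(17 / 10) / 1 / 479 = -17 / 4790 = -0.00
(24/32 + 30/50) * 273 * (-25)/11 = -36855/44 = -837.61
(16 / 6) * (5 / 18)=20 / 27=0.74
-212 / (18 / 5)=-530 / 9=-58.89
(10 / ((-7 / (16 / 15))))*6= -64 / 7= -9.14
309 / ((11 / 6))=1854 / 11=168.55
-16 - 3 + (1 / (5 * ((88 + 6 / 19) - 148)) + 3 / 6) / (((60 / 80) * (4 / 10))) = -29503 / 1701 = -17.34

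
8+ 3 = 11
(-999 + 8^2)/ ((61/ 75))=-70125/ 61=-1149.59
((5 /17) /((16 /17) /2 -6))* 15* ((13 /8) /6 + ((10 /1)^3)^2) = -1200000325 /1504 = -797872.56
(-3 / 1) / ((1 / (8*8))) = -192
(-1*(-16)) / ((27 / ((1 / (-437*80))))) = -1 / 58995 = -0.00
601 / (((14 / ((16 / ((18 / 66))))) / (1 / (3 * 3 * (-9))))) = -52888 / 1701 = -31.09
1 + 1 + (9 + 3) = 14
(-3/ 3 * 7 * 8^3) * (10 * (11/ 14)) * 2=-56320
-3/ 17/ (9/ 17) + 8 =23/ 3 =7.67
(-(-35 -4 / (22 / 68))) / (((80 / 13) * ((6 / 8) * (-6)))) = -6773 / 3960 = -1.71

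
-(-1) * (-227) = -227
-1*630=-630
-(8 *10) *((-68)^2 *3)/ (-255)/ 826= 2176/ 413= 5.27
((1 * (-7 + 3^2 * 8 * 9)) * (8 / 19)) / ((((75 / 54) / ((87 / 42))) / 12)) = 16060896 / 3325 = 4830.34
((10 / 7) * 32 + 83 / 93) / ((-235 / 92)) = -2791372 / 152985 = -18.25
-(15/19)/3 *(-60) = 300/19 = 15.79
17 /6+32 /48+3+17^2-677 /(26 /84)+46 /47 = -2310499 /1222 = -1890.75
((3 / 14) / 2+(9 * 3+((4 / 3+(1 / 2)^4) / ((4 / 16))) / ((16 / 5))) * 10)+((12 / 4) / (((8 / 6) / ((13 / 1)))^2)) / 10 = 132751 / 420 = 316.07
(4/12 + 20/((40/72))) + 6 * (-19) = -233/3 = -77.67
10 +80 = 90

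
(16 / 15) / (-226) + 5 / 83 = 7811 / 140685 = 0.06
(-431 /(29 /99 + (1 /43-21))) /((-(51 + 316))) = -1834767 /32314717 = -0.06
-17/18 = -0.94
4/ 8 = 1/ 2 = 0.50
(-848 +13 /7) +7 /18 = -106565 /126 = -845.75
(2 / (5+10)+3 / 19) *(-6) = -166 / 95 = -1.75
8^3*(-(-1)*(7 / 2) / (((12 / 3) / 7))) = 3136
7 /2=3.50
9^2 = 81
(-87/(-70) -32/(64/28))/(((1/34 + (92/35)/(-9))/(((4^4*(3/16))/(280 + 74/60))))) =8.29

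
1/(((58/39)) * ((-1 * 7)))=-39/406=-0.10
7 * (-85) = -595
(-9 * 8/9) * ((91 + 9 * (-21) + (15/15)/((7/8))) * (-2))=-1549.71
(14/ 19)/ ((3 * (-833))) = -0.00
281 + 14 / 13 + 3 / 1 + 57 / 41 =152687 / 533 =286.47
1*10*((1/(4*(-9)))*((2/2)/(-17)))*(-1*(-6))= 5/51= 0.10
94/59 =1.59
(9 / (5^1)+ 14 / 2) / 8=11 / 10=1.10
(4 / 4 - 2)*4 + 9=5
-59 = -59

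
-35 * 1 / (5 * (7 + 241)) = -7 / 248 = -0.03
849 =849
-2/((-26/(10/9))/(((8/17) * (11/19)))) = 880/37791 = 0.02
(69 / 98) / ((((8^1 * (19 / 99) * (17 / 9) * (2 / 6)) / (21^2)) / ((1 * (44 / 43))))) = 18259263 / 55556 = 328.66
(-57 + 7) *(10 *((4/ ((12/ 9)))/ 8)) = -375/ 2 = -187.50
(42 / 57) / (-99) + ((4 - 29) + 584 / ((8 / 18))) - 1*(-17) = 2456572 / 1881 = 1305.99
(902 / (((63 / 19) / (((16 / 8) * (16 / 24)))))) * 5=342760 / 189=1813.54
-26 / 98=-13 / 49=-0.27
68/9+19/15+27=1612/45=35.82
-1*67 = -67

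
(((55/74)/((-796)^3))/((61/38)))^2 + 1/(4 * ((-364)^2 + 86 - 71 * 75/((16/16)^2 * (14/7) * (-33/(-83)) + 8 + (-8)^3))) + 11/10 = 13156059115133046327950070586995973/11960033240717518121415402359214080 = 1.10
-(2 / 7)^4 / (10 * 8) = -1 / 12005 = -0.00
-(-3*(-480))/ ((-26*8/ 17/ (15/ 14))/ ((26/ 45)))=510/ 7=72.86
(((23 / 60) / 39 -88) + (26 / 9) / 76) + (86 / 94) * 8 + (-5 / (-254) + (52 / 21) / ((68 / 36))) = -834801229091 / 10526809020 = -79.30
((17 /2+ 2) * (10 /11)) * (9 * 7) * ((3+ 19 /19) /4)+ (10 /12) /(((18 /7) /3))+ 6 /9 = 603.00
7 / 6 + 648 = 3895 / 6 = 649.17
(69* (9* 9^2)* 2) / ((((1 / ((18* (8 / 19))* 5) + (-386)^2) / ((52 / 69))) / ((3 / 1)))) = 163762560 / 107277139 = 1.53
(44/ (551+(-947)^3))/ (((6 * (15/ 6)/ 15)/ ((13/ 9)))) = -1/ 13362759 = -0.00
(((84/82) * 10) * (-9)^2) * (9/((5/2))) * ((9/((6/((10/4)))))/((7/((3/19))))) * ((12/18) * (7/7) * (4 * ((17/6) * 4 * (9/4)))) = 13384440/779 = 17181.57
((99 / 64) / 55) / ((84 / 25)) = 15 / 1792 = 0.01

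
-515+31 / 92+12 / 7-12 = -338067 / 644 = -524.95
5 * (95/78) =475/78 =6.09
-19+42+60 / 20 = 26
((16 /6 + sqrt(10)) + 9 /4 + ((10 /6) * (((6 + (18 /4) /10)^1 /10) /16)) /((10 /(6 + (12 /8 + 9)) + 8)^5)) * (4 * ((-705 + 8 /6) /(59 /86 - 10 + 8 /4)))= 726184 * sqrt(10) /1887 + 1583144327388338692661 /836709773804421120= 3109.06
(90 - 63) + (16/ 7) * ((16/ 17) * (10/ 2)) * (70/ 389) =28.94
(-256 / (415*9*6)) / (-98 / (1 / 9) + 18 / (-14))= 896 / 69280515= 0.00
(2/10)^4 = 1/625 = 0.00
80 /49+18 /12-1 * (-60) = 6187 /98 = 63.13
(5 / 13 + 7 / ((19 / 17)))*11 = 18062 / 247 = 73.13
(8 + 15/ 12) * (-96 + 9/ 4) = -13875/ 16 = -867.19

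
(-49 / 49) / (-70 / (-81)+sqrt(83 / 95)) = 538650 / 79063 -6561 * sqrt(7885) / 79063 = -0.56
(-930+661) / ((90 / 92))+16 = -11654 / 45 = -258.98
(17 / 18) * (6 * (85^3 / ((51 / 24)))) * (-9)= -14739000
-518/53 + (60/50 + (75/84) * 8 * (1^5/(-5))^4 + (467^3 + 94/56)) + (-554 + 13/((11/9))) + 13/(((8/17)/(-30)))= 101846184.00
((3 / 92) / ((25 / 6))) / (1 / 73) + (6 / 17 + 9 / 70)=1.05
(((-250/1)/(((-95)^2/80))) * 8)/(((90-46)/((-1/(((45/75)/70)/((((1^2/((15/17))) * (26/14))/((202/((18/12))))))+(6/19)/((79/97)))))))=34918000/81129411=0.43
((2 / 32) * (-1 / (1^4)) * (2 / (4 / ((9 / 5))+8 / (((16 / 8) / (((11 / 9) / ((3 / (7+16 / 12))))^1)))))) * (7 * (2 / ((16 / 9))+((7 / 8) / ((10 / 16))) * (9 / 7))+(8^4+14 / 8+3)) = -13352769 / 409600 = -32.60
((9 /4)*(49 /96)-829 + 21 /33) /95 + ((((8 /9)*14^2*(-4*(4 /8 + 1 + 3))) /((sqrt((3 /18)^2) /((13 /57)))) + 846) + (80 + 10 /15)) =-1353681677 /401280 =-3373.41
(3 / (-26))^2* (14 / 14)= 9 / 676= 0.01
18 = 18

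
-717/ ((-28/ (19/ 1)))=486.54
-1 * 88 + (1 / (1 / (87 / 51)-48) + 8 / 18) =-1083761 / 12375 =-87.58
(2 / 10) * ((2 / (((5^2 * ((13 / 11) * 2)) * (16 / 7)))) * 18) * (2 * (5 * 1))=693 / 1300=0.53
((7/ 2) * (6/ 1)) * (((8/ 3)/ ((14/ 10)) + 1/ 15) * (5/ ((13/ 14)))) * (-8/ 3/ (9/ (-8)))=20608/ 39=528.41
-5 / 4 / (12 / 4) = -5 / 12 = -0.42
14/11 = 1.27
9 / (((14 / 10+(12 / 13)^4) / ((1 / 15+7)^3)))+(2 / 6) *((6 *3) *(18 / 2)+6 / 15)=1548.02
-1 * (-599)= 599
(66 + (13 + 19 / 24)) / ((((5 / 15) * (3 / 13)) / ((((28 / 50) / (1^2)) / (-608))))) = -34853 / 36480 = -0.96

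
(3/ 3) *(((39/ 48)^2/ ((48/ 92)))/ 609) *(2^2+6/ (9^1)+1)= 66079/ 5612544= 0.01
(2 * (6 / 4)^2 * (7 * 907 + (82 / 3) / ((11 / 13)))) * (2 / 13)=631749 / 143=4417.83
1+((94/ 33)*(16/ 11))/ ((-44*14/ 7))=3805/ 3993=0.95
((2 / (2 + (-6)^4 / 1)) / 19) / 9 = 1 / 110979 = 0.00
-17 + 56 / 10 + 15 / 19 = -1008 / 95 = -10.61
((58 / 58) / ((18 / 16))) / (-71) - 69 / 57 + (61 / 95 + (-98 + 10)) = -5377306 / 60705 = -88.58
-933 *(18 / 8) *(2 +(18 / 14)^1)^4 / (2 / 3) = -7049474631 / 19208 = -367007.22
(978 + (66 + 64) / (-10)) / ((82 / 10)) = 4825 / 41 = 117.68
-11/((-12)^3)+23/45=4471/8640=0.52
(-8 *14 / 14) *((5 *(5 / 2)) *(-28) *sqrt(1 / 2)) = 1400 *sqrt(2) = 1979.90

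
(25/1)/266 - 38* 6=-60623/266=-227.91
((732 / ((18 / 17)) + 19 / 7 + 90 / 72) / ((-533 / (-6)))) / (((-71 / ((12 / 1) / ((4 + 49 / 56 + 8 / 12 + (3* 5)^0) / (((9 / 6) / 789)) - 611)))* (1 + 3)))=-1051290 / 8995773059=-0.00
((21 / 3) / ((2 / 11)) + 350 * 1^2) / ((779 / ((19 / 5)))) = 777 / 410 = 1.90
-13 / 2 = -6.50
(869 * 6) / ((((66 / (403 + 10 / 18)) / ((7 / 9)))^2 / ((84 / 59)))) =714896032256 / 4258089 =167891.28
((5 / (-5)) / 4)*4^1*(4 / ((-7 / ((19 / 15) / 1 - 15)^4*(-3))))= -7203256384 / 1063125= -6775.55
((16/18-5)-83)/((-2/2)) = 784/9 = 87.11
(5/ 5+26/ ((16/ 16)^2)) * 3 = 81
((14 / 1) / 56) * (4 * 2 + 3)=11 / 4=2.75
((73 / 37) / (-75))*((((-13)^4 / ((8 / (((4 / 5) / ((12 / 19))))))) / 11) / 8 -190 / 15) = -29849627 / 29304000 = -1.02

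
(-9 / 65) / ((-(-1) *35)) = -9 / 2275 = -0.00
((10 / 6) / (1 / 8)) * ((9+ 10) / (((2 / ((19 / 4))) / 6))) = 3610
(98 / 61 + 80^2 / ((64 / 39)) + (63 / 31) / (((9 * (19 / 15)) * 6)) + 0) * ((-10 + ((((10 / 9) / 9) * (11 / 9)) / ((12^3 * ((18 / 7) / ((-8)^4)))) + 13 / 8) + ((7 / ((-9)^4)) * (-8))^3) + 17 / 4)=-280547671441863641771 / 18039841451068176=-15551.56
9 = 9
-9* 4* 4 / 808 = -18 / 101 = -0.18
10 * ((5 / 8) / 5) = 5 / 4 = 1.25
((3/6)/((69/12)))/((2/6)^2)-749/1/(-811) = 31825/18653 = 1.71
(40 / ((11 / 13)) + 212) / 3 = 2852 / 33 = 86.42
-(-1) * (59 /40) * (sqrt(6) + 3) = 59 * sqrt(6) /40 + 177 /40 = 8.04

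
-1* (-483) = 483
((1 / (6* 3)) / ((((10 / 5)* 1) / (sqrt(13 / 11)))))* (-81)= -9* sqrt(143) / 44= -2.45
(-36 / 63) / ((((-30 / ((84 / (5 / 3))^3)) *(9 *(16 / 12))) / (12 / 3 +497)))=63631008 / 625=101809.61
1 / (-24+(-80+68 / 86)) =-43 / 4438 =-0.01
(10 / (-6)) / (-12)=5 / 36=0.14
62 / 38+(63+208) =5180 / 19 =272.63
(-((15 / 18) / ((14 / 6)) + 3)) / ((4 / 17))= -799 / 56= -14.27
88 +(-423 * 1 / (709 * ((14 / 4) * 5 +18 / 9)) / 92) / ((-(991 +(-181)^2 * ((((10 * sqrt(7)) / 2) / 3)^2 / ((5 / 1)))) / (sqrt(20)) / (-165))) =88-209385 * sqrt(5) / 244967048014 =88.00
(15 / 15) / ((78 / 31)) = 31 / 78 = 0.40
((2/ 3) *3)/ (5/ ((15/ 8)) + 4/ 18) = 9/ 13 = 0.69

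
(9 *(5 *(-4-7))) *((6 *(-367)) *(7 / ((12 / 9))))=11444895 / 2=5722447.50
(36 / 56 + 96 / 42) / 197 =41 / 2758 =0.01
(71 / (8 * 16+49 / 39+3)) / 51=923 / 87686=0.01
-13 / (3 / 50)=-650 / 3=-216.67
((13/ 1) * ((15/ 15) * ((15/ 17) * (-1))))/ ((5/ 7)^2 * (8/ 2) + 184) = -9555/ 154972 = -0.06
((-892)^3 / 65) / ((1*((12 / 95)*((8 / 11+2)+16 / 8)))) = -9270878012 / 507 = -18285755.45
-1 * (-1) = 1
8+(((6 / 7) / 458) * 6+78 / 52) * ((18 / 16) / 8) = 1685077 / 205184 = 8.21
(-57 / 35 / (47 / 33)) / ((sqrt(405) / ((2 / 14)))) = -209 * sqrt(5) / 57575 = -0.01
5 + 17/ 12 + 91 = 1169/ 12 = 97.42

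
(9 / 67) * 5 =45 / 67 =0.67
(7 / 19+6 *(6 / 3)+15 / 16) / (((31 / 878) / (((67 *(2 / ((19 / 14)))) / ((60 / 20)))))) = 832829095 / 67146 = 12403.26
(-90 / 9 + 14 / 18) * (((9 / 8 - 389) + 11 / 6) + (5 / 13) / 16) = 19992625 / 5616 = 3559.94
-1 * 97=-97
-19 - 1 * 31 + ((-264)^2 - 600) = 69046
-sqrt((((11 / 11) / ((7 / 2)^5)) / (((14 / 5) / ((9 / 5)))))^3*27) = -5184*sqrt(3) / 40353607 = -0.00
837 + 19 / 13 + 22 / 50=838.90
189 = 189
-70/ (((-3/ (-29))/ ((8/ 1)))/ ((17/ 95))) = -55216/ 57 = -968.70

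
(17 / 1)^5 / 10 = 1419857 / 10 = 141985.70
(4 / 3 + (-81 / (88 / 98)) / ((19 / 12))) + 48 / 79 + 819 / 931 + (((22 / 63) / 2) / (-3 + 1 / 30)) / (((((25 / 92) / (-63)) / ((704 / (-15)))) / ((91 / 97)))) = -654.94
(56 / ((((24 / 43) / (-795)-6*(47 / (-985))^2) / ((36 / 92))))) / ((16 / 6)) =-417905984475 / 730439198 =-572.13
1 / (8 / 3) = 3 / 8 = 0.38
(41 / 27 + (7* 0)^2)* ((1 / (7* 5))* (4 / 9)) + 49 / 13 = 418877 / 110565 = 3.79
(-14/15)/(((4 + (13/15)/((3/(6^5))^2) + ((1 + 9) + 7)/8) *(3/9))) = -112/232906997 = -0.00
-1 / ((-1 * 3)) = 1 / 3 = 0.33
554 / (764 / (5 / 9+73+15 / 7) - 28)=-1321013 / 42700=-30.94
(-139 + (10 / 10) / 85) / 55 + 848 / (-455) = -169814 / 38675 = -4.39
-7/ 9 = -0.78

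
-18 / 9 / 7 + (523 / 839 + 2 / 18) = 23720 / 52857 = 0.45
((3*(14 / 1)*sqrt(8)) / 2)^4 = 12446784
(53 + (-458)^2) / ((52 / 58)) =6084693 / 26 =234026.65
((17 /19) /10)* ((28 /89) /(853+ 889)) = 119 /7364305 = 0.00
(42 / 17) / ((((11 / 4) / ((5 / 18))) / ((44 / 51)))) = 560 / 2601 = 0.22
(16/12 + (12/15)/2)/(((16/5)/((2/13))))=0.08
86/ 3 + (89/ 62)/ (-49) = 261001/ 9114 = 28.64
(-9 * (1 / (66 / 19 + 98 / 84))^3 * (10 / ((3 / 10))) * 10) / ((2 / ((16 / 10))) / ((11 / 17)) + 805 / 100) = -27161640000 / 9030189229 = -3.01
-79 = -79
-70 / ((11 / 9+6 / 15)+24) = -3150 / 1153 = -2.73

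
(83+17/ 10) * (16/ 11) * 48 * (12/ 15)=118272/ 25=4730.88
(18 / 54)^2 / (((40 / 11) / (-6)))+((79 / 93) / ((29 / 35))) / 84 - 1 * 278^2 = -3126531143 / 40455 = -77284.17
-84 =-84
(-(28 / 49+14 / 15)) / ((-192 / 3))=79 / 3360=0.02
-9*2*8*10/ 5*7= -2016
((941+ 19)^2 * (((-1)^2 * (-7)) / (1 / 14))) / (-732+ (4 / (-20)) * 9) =150528000 / 1223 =123080.95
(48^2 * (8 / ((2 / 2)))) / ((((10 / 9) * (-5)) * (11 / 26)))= -2156544 / 275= -7841.98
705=705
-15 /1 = -15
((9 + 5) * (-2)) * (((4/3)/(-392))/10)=1/105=0.01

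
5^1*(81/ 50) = 81/ 10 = 8.10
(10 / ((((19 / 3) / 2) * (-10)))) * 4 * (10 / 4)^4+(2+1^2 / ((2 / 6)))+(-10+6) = -1837 / 38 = -48.34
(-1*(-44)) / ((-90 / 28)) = -616 / 45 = -13.69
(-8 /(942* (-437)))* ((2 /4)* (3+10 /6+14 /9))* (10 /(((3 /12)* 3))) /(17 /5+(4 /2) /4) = 44800 /216735831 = 0.00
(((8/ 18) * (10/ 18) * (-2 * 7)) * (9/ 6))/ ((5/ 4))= -112/ 27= -4.15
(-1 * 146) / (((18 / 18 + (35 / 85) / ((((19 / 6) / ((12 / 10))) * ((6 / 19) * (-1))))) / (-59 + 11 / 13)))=9381960 / 559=16783.47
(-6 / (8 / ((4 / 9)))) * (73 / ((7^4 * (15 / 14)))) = -0.01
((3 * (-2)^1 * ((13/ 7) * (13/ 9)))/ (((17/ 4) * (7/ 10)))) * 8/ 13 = -8320/ 2499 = -3.33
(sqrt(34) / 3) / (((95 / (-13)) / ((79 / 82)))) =-1027 * sqrt(34) / 23370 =-0.26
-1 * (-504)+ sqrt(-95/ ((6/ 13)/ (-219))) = sqrt(180310)/ 2+ 504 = 716.31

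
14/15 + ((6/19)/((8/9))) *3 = 2279/1140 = 2.00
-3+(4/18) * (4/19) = -505/171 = -2.95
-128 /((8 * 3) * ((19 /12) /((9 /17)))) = -1.78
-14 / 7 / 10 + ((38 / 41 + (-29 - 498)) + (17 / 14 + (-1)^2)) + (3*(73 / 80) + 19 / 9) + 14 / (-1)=-110182571 / 206640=-533.21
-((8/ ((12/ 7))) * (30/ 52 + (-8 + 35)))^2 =-2798929/ 169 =-16561.71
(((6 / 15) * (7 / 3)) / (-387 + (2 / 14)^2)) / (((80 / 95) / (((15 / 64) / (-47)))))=343 / 24015872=0.00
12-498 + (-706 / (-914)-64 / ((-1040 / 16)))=-14384437 / 29705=-484.24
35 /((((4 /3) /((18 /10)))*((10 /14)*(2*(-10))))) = -1323 /400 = -3.31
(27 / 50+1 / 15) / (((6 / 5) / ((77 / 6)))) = 7007 / 1080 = 6.49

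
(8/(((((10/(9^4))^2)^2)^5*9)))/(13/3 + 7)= 7282483350946404208076885500996745047522350034970917293604274649554310785067/425000000000000000000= 17135254943403304019004440000000000000000000000000000000.00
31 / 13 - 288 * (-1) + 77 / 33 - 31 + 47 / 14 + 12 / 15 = 265.88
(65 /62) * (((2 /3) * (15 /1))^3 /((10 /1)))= 3250 /31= 104.84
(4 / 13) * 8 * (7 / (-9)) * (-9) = 17.23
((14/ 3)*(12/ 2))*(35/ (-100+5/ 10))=-1960/ 199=-9.85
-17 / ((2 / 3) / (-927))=47277 / 2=23638.50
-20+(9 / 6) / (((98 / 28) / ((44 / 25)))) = -3368 / 175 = -19.25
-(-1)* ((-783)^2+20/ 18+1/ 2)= 11035631/ 18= 613090.61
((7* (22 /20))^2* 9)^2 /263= 2847396321 /2630000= 1082.66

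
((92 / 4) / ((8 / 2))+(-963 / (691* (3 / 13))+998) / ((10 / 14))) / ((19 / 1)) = 3854385 / 52516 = 73.39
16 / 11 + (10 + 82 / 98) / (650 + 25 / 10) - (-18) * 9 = 12776088 / 78155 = 163.47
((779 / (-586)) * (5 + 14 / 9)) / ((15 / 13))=-597493 / 79110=-7.55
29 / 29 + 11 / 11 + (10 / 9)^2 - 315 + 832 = 42139 / 81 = 520.23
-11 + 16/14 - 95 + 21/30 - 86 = -13311/70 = -190.16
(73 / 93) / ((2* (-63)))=-73 / 11718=-0.01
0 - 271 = -271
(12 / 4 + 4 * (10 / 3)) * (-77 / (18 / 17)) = -64141 / 54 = -1187.80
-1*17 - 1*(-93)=76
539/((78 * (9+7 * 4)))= 539/2886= 0.19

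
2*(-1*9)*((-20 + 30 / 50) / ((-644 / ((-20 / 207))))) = 194 / 3703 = 0.05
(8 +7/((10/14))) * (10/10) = 89/5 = 17.80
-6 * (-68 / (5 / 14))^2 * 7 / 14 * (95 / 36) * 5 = -4304944 / 3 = -1434981.33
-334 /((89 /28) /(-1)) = 9352 /89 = 105.08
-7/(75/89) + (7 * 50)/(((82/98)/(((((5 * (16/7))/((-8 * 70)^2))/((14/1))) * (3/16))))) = -45771931/5510400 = -8.31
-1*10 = -10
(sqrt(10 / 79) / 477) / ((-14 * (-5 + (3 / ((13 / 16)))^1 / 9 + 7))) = -13 * sqrt(790) / 16530276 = -0.00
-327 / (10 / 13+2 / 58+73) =-4.43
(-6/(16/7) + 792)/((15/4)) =421/2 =210.50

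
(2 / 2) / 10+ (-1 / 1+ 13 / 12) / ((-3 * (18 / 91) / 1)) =-131 / 3240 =-0.04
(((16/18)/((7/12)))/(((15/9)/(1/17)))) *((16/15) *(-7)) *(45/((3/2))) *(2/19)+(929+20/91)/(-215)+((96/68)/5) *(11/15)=-10005257/1858675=-5.38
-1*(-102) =102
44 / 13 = 3.38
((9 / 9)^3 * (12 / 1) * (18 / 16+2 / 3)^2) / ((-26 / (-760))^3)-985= 6334653365 / 6591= 961106.56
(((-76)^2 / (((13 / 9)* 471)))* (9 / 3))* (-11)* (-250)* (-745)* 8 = -417451131.80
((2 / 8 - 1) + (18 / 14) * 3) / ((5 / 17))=1479 / 140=10.56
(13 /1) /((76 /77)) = 1001 /76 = 13.17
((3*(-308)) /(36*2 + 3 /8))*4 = -9856 /193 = -51.07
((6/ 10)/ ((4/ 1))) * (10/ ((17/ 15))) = 45/ 34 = 1.32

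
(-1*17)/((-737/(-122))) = -2074/737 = -2.81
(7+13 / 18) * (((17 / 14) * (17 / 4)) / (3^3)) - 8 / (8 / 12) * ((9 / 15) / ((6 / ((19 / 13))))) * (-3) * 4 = 39842603 / 1769040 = 22.52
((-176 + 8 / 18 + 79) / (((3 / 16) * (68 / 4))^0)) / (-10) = 869 / 90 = 9.66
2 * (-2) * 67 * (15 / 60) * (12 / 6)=-134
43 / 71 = 0.61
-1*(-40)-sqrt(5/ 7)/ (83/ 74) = 40-74*sqrt(35)/ 581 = 39.25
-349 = -349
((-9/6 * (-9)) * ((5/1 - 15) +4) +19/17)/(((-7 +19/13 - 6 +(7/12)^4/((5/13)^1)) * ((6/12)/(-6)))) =-21964400640/257485927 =-85.30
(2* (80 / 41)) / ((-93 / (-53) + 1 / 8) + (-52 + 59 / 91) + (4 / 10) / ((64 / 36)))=-15433600 / 194764719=-0.08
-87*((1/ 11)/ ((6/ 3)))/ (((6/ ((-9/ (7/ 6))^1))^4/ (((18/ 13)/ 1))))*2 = -10274526/ 343343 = -29.92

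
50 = 50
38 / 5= 7.60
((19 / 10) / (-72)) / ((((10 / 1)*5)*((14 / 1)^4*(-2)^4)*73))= -19 / 1615315968000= -0.00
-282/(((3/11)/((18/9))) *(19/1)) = -2068/19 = -108.84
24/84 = 2/7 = 0.29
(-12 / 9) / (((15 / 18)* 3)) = -8 / 15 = -0.53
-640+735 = 95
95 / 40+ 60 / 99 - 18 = -15.02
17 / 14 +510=7157 / 14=511.21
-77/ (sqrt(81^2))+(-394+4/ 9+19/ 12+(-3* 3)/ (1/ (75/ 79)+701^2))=-2345959654489/ 5970534948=-392.92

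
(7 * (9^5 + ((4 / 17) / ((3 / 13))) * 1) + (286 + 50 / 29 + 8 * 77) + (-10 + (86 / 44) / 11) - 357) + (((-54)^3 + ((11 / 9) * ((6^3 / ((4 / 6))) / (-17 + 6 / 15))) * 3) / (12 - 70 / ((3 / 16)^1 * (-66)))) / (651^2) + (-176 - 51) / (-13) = 3289319169246298157863 / 7947048973009146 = 413904.48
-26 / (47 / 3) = -78 / 47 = -1.66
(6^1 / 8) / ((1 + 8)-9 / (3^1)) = 1 / 8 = 0.12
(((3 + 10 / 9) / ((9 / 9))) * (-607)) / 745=-22459 / 6705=-3.35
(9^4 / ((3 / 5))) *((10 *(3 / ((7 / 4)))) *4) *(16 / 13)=83980800 / 91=922865.93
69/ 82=0.84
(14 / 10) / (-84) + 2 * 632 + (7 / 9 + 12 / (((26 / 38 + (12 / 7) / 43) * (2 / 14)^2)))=1548026597 / 745380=2076.83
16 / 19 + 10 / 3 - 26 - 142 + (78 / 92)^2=-163.11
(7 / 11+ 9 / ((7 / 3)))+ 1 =5.49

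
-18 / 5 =-3.60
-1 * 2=-2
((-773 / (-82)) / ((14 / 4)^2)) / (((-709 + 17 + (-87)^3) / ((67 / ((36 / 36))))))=-103582 / 1324322755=-0.00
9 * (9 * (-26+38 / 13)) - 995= -37235 / 13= -2864.23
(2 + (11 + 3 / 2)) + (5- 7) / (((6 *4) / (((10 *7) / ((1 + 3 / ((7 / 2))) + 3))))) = 2713 / 204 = 13.30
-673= -673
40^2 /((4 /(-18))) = -7200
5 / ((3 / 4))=20 / 3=6.67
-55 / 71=-0.77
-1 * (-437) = 437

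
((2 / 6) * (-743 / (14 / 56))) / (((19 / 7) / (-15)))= 104020 / 19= 5474.74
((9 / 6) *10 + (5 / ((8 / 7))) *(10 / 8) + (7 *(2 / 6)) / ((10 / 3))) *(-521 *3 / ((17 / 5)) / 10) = -5293881 / 5440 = -973.14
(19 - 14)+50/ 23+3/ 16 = 2709/ 368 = 7.36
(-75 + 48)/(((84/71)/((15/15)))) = -639/28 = -22.82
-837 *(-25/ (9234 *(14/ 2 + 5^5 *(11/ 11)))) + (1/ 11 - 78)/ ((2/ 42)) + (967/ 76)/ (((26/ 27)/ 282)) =2089.99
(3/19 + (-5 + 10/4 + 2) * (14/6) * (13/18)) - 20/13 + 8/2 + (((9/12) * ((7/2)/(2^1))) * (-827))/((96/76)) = -732013211/853632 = -857.53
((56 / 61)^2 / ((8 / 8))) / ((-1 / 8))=-25088 / 3721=-6.74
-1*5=-5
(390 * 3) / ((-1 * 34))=-585 / 17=-34.41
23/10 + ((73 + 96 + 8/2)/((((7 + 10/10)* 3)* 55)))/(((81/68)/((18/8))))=6053/2376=2.55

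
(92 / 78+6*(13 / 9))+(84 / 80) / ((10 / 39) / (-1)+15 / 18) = 7583 / 650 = 11.67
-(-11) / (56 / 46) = 253 / 28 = 9.04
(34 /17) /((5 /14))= 28 /5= 5.60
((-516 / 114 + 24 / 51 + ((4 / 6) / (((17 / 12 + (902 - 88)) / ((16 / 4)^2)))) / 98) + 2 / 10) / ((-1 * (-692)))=-31426581 / 5640426260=-0.01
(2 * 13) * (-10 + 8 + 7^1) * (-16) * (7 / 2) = -7280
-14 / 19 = -0.74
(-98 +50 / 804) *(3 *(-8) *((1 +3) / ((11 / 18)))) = 11338848 / 737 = 15385.14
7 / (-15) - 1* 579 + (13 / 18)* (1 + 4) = -51827 / 90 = -575.86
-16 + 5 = -11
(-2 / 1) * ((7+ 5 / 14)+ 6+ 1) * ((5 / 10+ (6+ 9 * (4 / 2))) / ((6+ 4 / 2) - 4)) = -1407 / 8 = -175.88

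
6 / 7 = 0.86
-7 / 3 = -2.33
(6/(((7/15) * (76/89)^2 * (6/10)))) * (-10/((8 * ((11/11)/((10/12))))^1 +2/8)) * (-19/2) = 14851875/52402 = 283.42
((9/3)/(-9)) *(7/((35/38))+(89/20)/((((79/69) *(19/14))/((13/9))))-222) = 1893631/27018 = 70.09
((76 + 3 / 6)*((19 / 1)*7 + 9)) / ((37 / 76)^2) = 62744688 / 1369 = 45832.50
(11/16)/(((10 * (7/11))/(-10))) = -121/112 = -1.08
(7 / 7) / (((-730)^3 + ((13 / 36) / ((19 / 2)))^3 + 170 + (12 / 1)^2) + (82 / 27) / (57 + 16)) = -2920123224 / 1135976659190468675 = -0.00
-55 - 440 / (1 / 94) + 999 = -40416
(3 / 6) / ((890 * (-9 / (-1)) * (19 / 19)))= 1 / 16020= 0.00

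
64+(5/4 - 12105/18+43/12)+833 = 688/3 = 229.33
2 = 2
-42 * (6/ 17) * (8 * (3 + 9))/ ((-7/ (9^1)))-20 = 30764/ 17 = 1809.65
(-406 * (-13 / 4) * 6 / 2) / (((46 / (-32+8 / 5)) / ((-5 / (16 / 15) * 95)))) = 214352775 / 184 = 1164960.73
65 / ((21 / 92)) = 5980 / 21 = 284.76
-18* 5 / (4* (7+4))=-45 / 22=-2.05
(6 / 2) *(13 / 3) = 13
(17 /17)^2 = 1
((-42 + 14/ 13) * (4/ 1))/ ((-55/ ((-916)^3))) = -1635528229888/ 715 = -2287452069.77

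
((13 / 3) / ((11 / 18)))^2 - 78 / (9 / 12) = -53.72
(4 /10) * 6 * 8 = 96 /5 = 19.20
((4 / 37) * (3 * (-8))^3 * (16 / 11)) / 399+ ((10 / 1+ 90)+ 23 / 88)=41058687 / 433048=94.81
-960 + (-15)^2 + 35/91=-9550/13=-734.62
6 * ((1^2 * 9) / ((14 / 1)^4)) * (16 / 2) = 27 / 2401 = 0.01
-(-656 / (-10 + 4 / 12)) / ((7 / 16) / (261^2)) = -73965312 / 7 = -10566473.14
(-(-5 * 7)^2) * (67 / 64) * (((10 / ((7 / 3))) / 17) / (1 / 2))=-175875 / 272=-646.60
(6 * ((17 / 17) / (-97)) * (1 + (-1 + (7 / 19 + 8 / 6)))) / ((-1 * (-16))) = -1 / 152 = -0.01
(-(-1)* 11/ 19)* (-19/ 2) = -11/ 2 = -5.50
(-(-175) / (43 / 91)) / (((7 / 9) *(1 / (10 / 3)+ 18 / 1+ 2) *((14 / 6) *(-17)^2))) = 87750 / 2522681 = 0.03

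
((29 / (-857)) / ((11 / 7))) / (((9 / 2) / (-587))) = 238322 / 84843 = 2.81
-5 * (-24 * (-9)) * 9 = -9720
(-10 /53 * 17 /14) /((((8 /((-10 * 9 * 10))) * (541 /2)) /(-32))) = -612000 /200711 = -3.05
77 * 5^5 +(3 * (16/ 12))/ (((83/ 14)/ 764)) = 20014659/ 83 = 241140.47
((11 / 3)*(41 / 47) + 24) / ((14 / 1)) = 1.94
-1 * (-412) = 412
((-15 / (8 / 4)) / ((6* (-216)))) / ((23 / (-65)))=-325 / 19872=-0.02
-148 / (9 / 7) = -1036 / 9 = -115.11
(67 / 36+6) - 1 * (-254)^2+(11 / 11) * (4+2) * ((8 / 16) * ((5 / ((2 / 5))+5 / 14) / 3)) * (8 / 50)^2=-2031996007 / 31500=-64507.81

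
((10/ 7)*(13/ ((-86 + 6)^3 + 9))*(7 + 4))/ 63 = -1430/ 225788031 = -0.00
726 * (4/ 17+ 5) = 64614/ 17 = 3800.82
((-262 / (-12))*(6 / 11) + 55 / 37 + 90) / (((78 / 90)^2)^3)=479340281250 / 1964511263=244.00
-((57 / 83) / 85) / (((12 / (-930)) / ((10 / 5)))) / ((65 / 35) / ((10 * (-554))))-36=-69184608 / 18343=-3771.72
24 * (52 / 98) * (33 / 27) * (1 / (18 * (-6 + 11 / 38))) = -43472 / 287091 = -0.15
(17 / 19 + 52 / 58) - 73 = -39236 / 551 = -71.21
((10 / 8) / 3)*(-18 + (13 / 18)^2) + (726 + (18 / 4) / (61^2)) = 718.72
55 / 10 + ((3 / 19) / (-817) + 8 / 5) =1102103 / 155230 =7.10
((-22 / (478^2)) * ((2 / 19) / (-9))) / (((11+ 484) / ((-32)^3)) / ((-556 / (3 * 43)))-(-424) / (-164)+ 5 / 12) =-746979328 / 1436166167840313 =-0.00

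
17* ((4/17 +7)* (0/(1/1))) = 0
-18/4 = -9/2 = -4.50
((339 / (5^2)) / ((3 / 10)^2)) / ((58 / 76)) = 17176 / 87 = 197.43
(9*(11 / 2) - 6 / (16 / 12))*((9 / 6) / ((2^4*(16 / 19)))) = 2565 / 512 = 5.01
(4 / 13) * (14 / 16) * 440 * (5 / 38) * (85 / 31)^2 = 27816250 / 237367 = 117.19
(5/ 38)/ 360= 1/ 2736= 0.00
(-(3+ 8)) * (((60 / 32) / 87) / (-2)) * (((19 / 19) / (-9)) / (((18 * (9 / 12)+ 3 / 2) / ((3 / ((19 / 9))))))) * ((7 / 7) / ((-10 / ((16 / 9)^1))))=11 / 49590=0.00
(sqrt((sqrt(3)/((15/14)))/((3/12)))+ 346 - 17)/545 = 2*3^(3/4)*sqrt(70)/8175+ 329/545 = 0.61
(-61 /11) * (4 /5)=-244 /55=-4.44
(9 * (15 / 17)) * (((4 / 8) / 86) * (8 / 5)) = 54 / 731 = 0.07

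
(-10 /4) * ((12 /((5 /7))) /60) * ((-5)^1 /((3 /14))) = 49 /3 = 16.33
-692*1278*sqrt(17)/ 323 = -884376*sqrt(17)/ 323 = -11289.09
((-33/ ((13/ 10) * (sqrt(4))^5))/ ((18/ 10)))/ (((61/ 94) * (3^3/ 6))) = -12925/ 85644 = -0.15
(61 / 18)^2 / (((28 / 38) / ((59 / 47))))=4171241 / 213192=19.57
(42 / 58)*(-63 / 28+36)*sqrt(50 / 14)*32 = 16200*sqrt(7) / 29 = 1477.97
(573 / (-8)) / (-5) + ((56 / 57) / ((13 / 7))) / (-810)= 6878093 / 480168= 14.32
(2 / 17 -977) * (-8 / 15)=132856 / 255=521.00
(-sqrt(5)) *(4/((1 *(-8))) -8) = 17 *sqrt(5)/2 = 19.01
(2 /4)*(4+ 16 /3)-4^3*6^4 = -248818 /3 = -82939.33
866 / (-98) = -433 / 49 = -8.84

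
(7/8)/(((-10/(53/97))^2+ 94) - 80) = 19663/7841808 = 0.00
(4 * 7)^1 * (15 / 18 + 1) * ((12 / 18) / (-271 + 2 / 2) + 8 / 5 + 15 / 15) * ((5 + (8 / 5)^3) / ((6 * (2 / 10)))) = 1010.72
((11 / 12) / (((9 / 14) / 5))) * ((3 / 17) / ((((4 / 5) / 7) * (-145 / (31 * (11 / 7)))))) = -131285 / 35496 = -3.70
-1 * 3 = -3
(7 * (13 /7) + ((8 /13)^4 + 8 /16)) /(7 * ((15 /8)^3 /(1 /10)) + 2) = 99755392 /3388391357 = 0.03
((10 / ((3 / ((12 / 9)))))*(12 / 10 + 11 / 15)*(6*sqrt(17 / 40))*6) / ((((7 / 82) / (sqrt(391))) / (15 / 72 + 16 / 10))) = 1253206*sqrt(230) / 225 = 84470.27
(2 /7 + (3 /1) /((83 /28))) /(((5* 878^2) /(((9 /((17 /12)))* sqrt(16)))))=81432 /9517526585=0.00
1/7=0.14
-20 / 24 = -5 / 6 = -0.83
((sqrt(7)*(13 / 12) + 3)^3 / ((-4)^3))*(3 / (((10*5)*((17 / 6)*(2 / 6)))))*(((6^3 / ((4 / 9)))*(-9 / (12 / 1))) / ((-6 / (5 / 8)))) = -124659 / 32768 - 16019289*sqrt(7) / 11141120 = -7.61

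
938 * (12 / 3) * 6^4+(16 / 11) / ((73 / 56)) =3904662272 / 803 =4862593.12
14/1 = 14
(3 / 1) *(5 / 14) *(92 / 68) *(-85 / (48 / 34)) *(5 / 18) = -48875 / 2016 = -24.24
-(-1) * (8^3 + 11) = 523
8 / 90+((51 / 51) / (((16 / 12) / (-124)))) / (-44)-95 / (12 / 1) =-5657 / 990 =-5.71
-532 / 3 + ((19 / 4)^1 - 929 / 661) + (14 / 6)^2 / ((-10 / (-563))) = 15768829 / 118980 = 132.53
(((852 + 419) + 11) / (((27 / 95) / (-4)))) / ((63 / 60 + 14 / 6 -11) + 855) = -9743200 / 457587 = -21.29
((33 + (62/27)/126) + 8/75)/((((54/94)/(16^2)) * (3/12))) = 67794833408/1148175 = 59045.73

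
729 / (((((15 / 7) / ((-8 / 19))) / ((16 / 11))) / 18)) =-3919104 / 1045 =-3750.34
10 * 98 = 980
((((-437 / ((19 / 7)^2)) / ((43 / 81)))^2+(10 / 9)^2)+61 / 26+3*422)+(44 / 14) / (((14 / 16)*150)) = 23684992763946539 / 1722021496650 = 13754.18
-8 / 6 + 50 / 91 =-214 / 273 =-0.78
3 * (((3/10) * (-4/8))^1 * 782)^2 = 4127787/100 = 41277.87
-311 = -311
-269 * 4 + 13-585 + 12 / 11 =-18116 / 11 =-1646.91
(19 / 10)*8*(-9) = -684 / 5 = -136.80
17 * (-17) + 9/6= -575/2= -287.50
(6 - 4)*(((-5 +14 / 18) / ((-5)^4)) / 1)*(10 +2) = -304 / 1875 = -0.16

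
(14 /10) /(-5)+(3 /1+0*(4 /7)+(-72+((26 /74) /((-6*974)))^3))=-17509900639370952589 /252741060037108800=-69.28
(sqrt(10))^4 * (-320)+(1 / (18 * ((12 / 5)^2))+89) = -82713287 / 2592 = -31910.99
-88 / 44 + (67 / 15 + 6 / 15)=2.87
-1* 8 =-8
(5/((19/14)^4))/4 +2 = 308662/130321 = 2.37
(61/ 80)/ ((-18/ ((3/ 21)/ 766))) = -61/ 7721280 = -0.00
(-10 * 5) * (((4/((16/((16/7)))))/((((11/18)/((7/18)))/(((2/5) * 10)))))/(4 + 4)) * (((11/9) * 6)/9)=-200/27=-7.41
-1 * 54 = -54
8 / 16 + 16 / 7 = 39 / 14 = 2.79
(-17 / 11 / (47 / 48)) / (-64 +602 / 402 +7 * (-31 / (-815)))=33418260 / 1317733219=0.03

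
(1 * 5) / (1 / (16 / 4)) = 20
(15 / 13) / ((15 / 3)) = 3 / 13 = 0.23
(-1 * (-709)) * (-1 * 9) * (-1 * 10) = 63810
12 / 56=3 / 14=0.21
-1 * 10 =-10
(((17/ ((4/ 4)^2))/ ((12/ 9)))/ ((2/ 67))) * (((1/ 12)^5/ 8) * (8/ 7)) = 1139/ 4644864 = 0.00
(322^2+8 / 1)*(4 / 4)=103692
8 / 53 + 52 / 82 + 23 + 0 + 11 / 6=334013 / 13038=25.62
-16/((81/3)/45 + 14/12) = -480/53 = -9.06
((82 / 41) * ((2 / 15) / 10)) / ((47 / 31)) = 62 / 3525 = 0.02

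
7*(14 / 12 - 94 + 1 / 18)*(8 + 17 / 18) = -941045 / 162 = -5808.92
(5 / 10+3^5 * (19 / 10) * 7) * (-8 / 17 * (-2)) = 258592 / 85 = 3042.26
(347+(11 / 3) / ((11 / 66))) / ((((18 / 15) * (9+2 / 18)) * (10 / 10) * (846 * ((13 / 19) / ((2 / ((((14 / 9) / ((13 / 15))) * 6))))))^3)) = 6859 / 6153630739200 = 0.00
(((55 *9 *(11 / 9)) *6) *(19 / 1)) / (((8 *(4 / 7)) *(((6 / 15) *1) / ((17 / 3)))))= 6839525 / 32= 213735.16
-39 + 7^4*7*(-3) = -50460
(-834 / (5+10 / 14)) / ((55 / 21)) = -61299 / 1100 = -55.73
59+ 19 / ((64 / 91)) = 5505 / 64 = 86.02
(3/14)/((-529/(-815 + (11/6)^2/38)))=159257/482448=0.33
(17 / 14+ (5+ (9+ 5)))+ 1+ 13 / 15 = 4637 / 210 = 22.08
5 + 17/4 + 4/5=201/20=10.05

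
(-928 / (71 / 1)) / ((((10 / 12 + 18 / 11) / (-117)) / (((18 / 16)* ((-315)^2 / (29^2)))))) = 27583756200 / 335617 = 82188.20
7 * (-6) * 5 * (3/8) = -315/4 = -78.75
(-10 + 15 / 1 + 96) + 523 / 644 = 65567 / 644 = 101.81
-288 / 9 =-32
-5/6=-0.83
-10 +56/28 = -8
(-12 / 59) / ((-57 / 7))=28 / 1121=0.02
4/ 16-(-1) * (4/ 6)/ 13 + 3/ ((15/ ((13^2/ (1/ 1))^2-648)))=4354663/ 780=5582.90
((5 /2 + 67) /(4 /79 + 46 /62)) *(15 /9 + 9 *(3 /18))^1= 6467809 /23292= 277.68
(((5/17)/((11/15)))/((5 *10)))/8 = 3/2992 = 0.00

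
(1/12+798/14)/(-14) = -4.08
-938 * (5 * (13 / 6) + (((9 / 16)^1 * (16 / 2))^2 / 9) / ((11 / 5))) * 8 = -2935940 / 33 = -88967.88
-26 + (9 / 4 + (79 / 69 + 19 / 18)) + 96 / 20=-16.75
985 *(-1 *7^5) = -16554895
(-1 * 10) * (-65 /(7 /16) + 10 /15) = 31060 /21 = 1479.05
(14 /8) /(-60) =-7 /240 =-0.03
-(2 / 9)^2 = -4 / 81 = -0.05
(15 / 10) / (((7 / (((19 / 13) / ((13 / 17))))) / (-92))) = -37.68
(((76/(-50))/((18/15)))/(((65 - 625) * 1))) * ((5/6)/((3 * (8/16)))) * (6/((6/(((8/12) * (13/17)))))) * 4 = 247/96390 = 0.00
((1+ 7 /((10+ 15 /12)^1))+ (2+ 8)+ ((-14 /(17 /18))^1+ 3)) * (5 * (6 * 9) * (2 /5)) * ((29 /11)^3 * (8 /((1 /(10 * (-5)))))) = 327788160 /2057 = 159352.53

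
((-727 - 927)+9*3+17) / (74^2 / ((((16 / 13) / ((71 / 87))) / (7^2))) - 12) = -560280 / 61911587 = -0.01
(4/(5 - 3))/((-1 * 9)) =-0.22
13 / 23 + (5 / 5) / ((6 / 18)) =3.57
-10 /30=-1 /3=-0.33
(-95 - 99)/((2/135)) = -13095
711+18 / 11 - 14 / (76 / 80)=145861 / 209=697.90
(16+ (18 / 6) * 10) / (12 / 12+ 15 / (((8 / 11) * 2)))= 736 / 181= 4.07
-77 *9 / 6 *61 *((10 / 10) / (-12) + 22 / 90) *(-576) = 3269112 / 5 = 653822.40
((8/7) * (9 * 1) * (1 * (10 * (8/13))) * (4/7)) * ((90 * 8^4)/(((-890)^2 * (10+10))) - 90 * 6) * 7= -70389762048/514865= -136714.99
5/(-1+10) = 5/9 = 0.56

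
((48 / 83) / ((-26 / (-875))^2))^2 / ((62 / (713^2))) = 692121076171875000 / 196756729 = 3517648822.94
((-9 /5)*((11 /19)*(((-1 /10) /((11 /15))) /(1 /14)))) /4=189 /380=0.50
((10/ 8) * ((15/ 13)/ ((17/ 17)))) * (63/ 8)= 4725/ 416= 11.36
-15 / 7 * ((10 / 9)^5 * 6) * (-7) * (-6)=-2000000 / 2187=-914.49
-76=-76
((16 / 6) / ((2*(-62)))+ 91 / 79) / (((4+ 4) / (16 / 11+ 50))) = 213665 / 29388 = 7.27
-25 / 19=-1.32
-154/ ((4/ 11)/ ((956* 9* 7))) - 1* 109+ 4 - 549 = -25507212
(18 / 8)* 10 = 22.50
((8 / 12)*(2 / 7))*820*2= 6560 / 21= 312.38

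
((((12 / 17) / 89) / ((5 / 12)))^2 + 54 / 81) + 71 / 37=16427089271 / 6352443975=2.59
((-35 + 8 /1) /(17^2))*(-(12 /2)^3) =5832 /289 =20.18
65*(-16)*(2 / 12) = -520 / 3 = -173.33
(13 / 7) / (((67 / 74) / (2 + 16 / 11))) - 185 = -917859 / 5159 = -177.91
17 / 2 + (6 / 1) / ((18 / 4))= 59 / 6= 9.83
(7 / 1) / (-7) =-1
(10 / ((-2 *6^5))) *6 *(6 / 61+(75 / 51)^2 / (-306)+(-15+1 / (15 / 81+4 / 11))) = 57535280375 / 1139571843552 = 0.05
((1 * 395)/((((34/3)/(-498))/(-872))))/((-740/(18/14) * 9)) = -12864834/4403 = -2921.83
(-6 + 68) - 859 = -797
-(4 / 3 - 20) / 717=56 / 2151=0.03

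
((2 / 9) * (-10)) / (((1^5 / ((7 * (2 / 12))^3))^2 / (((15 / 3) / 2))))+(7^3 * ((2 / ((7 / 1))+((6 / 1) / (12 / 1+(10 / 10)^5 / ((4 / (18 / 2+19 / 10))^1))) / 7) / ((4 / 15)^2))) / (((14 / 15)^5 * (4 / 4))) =790041271892275 / 339327781632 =2328.25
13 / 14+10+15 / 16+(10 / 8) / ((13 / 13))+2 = 1693 / 112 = 15.12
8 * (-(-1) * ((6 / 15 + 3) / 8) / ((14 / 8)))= 68 / 35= 1.94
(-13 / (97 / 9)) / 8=-117 / 776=-0.15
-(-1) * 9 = 9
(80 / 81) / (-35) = -0.03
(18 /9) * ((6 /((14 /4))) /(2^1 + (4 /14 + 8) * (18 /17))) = 204 /641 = 0.32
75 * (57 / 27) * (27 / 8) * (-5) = -21375 / 8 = -2671.88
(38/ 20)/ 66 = 19/ 660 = 0.03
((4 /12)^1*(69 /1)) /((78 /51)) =391 /26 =15.04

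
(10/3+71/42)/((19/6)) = 211/133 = 1.59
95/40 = 19/8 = 2.38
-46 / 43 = -1.07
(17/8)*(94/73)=799/292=2.74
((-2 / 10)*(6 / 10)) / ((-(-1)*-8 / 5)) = 3 / 40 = 0.08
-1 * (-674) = 674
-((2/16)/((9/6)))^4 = -1/20736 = -0.00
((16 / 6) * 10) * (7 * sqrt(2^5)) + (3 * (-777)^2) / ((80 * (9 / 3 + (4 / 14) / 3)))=2240 * sqrt(2) / 3 + 38034927 / 5200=8370.36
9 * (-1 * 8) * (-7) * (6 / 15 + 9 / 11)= 33768 / 55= 613.96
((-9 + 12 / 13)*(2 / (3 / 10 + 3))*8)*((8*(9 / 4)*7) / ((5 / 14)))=-1975680 / 143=-13815.94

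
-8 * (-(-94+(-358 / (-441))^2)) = -145224400 / 194481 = -746.73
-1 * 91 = -91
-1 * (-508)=508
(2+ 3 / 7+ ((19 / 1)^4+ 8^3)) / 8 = 114481 / 7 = 16354.43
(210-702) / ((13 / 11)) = -5412 / 13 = -416.31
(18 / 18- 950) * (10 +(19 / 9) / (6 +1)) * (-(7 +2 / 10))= 2463604 / 35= 70388.69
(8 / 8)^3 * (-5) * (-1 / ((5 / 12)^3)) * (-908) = -1569024 / 25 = -62760.96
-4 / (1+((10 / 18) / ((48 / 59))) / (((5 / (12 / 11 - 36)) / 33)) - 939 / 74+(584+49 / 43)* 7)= -38184 / 37486705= -0.00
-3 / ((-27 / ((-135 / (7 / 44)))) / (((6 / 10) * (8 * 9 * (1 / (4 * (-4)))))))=254.57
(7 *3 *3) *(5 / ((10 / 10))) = 315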